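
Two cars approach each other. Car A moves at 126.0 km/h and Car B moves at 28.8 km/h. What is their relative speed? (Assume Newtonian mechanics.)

v_rel = v_A + v_B = 126.0 + 28.8 = 154.8 km/h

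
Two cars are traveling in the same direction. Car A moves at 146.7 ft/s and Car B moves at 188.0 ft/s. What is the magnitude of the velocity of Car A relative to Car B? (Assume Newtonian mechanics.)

v_rel = |v_A - v_B| = |146.7 - 188.0| = 41.3 ft/s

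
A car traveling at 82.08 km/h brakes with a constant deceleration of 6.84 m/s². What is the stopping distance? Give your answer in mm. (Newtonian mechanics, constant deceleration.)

v₀ = 82.08 km/h × 0.2777777777777778 = 22.8 m/s
d = v₀² / (2a) = 22.8² / (2 × 6.84) = 519.84 / 13.68 = 38.0 m
d = 38.0 m / 0.001 = 38000 mm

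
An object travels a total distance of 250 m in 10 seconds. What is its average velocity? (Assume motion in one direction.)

v_avg = Δd / Δt = 250 / 10 = 25.0 m/s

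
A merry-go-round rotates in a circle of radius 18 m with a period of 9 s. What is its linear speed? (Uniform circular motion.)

v = 2πr/T = 2π×18/9 = 12.57 m/s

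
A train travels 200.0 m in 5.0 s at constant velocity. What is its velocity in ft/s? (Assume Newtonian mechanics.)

v = d / t = 200.0 / 5.0 = 40.0 m/s
v = 40.0 m/s / 0.3048 = 131.2 ft/s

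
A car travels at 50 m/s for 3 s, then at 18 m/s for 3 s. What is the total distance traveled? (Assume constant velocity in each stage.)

d₁ = v₁t₁ = 50 × 3 = 150 m
d₂ = v₂t₂ = 18 × 3 = 54 m
d_total = 150 + 54 = 204 m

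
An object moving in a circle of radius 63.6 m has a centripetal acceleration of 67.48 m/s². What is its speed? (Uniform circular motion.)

v = √(a_c × r) = √(67.48 × 63.6) = 65.51 m/s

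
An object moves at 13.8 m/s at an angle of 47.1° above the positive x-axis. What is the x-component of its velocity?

vₓ = v cos(θ) = 13.8 × cos(47.1°) = 9.39 m/s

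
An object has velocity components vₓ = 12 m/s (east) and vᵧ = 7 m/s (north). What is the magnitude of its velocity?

|v| = √(vₓ² + vᵧ²) = √(12² + 7²) = √(193) = 13.89 m/s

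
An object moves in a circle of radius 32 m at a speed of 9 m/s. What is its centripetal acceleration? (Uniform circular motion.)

a_c = v²/r = 9²/32 = 81/32 = 2.53 m/s²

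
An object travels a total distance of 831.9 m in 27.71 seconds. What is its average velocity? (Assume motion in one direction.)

v_avg = Δd / Δt = 831.9 / 27.71 = 30.02 m/s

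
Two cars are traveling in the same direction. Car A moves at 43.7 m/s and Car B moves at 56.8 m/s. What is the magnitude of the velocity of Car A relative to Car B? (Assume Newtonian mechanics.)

v_rel = |v_A - v_B| = |43.7 - 56.8| = 13.1 m/s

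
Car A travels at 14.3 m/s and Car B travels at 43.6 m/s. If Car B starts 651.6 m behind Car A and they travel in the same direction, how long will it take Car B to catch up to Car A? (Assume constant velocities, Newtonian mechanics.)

Relative speed: v_rel = 43.6 - 14.3 = 29.3 m/s
Time to catch: t = d₀/v_rel = 651.6/29.3 = 22.24 s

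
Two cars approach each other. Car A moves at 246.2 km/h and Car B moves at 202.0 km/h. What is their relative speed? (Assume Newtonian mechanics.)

v_rel = v_A + v_B = 246.2 + 202.0 = 448.2 km/h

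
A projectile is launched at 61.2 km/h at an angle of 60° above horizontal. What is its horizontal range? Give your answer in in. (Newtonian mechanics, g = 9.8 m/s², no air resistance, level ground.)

v₀ = 61.2 km/h × 0.2777777777777778 = 17.0 m/s
R = v₀² × sin(2θ) / g = 17.0² × sin(2 × 60°) / 9.8 = 289.0 × 0.866025 / 9.8 = 25.5389 m
R = 25.5389 m / 0.0254 = 1005 in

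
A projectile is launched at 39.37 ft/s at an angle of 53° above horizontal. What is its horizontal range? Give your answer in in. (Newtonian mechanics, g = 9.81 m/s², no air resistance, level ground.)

v₀ = 39.37 ft/s × 0.3048 = 12.0 m/s
R = v₀² × sin(2θ) / g = 12.0² × sin(2 × 53°) / 9.81 = 144.0 × 0.961262 / 9.81 = 14.1103 m
R = 14.1103 m / 0.0254 = 555.5 in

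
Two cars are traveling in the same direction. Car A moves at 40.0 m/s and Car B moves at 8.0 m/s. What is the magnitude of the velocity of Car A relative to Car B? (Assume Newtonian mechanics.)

v_rel = |v_A - v_B| = |40.0 - 8.0| = 32.0 m/s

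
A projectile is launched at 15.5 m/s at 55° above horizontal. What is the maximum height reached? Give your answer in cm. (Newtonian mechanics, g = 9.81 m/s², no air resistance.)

H = v₀² × sin²(θ) / (2g) = 15.5² × sin(55°)² / (2 × 9.81) = 240.25 × 0.67101 / 19.62 = 8.21662 m
H = 8.21662 m / 0.01 = 821.7 cm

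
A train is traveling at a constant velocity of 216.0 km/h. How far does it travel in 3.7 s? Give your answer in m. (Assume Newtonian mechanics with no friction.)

v = 216.0 km/h × 0.2777777777777778 = 60.0 m/s
d = v × t = 60.0 × 3.7 = 222.0 m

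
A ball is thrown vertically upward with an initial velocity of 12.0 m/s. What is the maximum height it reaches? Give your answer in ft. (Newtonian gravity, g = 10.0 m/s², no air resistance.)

h_max = v₀² / (2g) = 12.0² / (2 × 10.0) = 144.0 / 20.0 = 7.2 m
h_max = 7.2 m / 0.3048 = 23.62 ft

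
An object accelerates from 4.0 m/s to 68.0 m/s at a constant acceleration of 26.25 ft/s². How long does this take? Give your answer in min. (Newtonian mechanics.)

a = 26.25 ft/s² × 0.3048 = 8.001 m/s²
t = (v - v₀) / a = (68.0 - 4.0) / 8.001 = 7.999 s
t = 7.999 s / 60.0 = 0.1333 min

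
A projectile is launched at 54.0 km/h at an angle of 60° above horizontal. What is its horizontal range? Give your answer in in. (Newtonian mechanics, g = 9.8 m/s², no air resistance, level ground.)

v₀ = 54.0 km/h × 0.2777777777777778 = 15.0 m/s
R = v₀² × sin(2θ) / g = 15.0² × sin(2 × 60°) / 9.8 = 225.0 × 0.866025 / 9.8 = 19.8832 m
R = 19.8832 m / 0.0254 = 782.8 in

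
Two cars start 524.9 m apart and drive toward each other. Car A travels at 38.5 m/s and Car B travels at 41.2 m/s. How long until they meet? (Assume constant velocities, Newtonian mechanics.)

Combined speed: v_combined = 38.5 + 41.2 = 79.7 m/s
Time to meet: t = d/v_combined = 524.9/79.7 = 6.59 s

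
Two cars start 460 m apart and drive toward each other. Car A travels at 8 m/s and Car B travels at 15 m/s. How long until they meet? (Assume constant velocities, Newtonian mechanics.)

Combined speed: v_combined = 8 + 15 = 23 m/s
Time to meet: t = d/v_combined = 460/23 = 20.0 s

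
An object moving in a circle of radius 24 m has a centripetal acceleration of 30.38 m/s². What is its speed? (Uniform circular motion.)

v = √(a_c × r) = √(30.38 × 24) = 27.0 m/s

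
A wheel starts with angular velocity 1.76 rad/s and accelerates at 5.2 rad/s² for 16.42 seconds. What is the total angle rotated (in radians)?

θ = ω₀t + ½αt² = 1.76×16.42 + ½×5.2×16.42² = 729.9 rad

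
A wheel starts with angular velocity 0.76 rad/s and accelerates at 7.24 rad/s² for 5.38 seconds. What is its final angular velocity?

ω = ω₀ + αt = 0.76 + 7.24 × 5.38 = 39.71 rad/s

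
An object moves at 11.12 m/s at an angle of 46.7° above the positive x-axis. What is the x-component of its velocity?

vₓ = v cos(θ) = 11.12 × cos(46.7°) = 7.63 m/s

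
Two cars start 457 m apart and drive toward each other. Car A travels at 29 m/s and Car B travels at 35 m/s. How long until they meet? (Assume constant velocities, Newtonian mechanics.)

Combined speed: v_combined = 29 + 35 = 64 m/s
Time to meet: t = d/v_combined = 457/64 = 7.14 s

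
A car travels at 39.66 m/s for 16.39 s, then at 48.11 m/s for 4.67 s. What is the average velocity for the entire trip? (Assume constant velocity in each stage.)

d₁ = v₁t₁ = 39.66 × 16.39 = 650.0274 m
d₂ = v₂t₂ = 48.11 × 4.67 = 224.6737 m
d_total = 874.7011 m, t_total = 21.06 s
v_avg = d_total/t_total = 874.7011/21.06 = 41.53 m/s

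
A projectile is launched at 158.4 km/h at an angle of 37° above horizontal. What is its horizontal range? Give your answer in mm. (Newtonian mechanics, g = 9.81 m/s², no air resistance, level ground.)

v₀ = 158.4 km/h × 0.2777777777777778 = 44.0 m/s
R = v₀² × sin(2θ) / g = 44.0² × sin(2 × 37°) / 9.81 = 1936.0 × 0.961262 / 9.81 = 189.705 m
R = 189.705 m / 0.001 = 189700 mm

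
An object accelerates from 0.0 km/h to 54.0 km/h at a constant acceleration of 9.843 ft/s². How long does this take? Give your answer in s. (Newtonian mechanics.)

v₀ = 0.0 km/h × 0.2777777777777778 = 0.0 m/s
v = 54.0 km/h × 0.2777777777777778 = 15.0 m/s
a = 9.843 ft/s² × 0.3048 = 3.00015 m/s²
t = (v - v₀) / a = (15.0 - 0.0) / 3.00015 = 5.0 s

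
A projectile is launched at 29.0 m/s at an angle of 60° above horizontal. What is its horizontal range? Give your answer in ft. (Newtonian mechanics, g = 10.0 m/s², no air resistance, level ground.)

R = v₀² × sin(2θ) / g = 29.0² × sin(2 × 60°) / 10.0 = 841.0 × 0.866025 / 10.0 = 72.8327 m
R = 72.8327 m / 0.3048 = 239.0 ft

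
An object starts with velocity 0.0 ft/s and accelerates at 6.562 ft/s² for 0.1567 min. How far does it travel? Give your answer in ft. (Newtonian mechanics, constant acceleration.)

v₀ = 0.0 ft/s × 0.3048 = 0.0 m/s
a = 6.562 ft/s² × 0.3048 = 2.0001 m/s²
t = 0.1567 min × 60.0 = 9.402 s
d = v₀ × t + ½ × a × t² = 0.0 × 9.402 + 0.5 × 2.0001 × 9.402² = 88.402 m
d = 88.402 m / 0.3048 = 290.0 ft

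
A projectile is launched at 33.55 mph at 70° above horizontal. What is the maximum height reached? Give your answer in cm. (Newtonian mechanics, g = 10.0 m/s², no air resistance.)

v₀ = 33.55 mph × 0.44704 = 14.9982 m/s
H = v₀² × sin²(θ) / (2g) = 14.9982² × sin(70°)² / (2 × 10.0) = 224.946 × 0.883022 / 20.0 = 9.93161 m
H = 9.93161 m / 0.01 = 993.2 cm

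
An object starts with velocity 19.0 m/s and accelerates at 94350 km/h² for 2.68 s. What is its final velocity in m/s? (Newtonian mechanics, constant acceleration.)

a = 94350 km/h² × 7.716049382716049e-05 = 7.28009 m/s²
v = v₀ + a × t = 19.0 + 7.28009 × 2.68 = 38.51 m/s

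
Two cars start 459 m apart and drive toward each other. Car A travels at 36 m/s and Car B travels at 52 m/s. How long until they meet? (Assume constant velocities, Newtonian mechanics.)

Combined speed: v_combined = 36 + 52 = 88 m/s
Time to meet: t = d/v_combined = 459/88 = 5.22 s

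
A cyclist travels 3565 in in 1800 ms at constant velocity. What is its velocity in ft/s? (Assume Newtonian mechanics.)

d = 3565 in × 0.0254 = 90.551 m
t = 1800 ms × 0.001 = 1.8 s
v = d / t = 90.551 / 1.8 = 50.3061 m/s
v = 50.3061 m/s / 0.3048 = 165.0 ft/s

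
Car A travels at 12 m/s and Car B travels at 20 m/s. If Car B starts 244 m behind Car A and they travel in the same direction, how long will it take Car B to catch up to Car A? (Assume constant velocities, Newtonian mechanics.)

Relative speed: v_rel = 20 - 12 = 8 m/s
Time to catch: t = d₀/v_rel = 244/8 = 30.5 s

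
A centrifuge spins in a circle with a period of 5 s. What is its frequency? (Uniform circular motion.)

f = 1/T = 1/5 = 0.2 Hz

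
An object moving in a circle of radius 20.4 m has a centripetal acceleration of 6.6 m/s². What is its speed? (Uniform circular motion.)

v = √(a_c × r) = √(6.6 × 20.4) = 11.6 m/s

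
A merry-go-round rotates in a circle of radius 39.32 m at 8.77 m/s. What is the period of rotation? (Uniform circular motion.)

T = 2πr/v = 2π×39.32/8.77 = 28.17 s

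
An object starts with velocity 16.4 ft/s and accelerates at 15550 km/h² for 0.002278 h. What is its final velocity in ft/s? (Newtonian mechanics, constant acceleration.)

v₀ = 16.4 ft/s × 0.3048 = 4.99872 m/s
a = 15550 km/h² × 7.716049382716049e-05 = 1.19985 m/s²
t = 0.002278 h × 3600.0 = 8.2008 s
v = v₀ + a × t = 4.99872 + 1.19985 × 8.2008 = 14.8384 m/s
v = 14.8384 m/s / 0.3048 = 48.68 ft/s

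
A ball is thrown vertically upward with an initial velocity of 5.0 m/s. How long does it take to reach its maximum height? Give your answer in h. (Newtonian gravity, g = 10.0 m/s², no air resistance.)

t_up = v₀ / g = 5.0 / 10.0 = 0.5 s
t_up = 0.5 s / 3600.0 = 0.0001389 h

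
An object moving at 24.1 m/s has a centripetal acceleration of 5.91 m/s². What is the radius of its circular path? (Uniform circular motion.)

r = v²/a_c = 24.1²/5.91 = 98.28 m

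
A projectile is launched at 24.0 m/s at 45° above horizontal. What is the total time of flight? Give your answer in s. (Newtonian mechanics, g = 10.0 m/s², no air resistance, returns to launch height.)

T = 2 × v₀ × sin(θ) / g = 2 × 24.0 × sin(45°) / 10.0 = 2 × 24.0 × 0.707107 / 10.0 = 3.394 s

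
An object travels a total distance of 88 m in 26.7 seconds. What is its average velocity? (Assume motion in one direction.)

v_avg = Δd / Δt = 88 / 26.7 = 3.3 m/s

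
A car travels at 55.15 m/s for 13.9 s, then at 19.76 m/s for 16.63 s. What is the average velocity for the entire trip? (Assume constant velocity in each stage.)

d₁ = v₁t₁ = 55.15 × 13.9 = 766.585 m
d₂ = v₂t₂ = 19.76 × 16.63 = 328.6088 m
d_total = 1095.1938 m, t_total = 30.53 s
v_avg = d_total/t_total = 1095.1938/30.53 = 35.87 m/s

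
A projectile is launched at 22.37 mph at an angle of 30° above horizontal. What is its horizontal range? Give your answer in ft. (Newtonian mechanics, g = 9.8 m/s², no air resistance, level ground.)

v₀ = 22.37 mph × 0.44704 = 10.0003 m/s
R = v₀² × sin(2θ) / g = 10.0003² × sin(2 × 30°) / 9.8 = 100.006 × 0.866025 / 9.8 = 8.83752 m
R = 8.83752 m / 0.3048 = 28.99 ft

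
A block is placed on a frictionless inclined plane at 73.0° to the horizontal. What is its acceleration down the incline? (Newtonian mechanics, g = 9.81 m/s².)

a = g sin(θ) = 9.81 × sin(73.0°) = 9.81 × 0.9563 = 9.38 m/s²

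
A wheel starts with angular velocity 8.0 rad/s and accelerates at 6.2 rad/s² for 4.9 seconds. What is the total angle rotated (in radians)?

θ = ω₀t + ½αt² = 8.0×4.9 + ½×6.2×4.9² = 113.63 rad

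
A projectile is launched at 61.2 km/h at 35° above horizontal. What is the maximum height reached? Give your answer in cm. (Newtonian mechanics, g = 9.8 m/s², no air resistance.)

v₀ = 61.2 km/h × 0.2777777777777778 = 17.0 m/s
H = v₀² × sin²(θ) / (2g) = 17.0² × sin(35°)² / (2 × 9.8) = 289.0 × 0.32899 / 19.6 = 4.85092 m
H = 4.85092 m / 0.01 = 485.1 cm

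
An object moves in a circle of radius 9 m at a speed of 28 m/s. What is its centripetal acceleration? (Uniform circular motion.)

a_c = v²/r = 28²/9 = 784/9 = 87.11 m/s²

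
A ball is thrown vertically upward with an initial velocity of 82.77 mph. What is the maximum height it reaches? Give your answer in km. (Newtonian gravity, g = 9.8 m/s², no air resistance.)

v₀ = 82.77 mph × 0.44704 = 37.0015 m/s
h_max = v₀² / (2g) = 37.0015² / (2 × 9.8) = 1369.11 / 19.6 = 69.8526 m
h_max = 69.8526 m / 1000.0 = 0.06985 km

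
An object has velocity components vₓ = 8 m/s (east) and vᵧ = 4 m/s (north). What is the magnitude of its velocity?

|v| = √(vₓ² + vᵧ²) = √(8² + 4²) = √(80) = 8.94 m/s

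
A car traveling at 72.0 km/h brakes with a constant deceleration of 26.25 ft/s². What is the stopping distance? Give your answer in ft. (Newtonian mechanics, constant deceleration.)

v₀ = 72.0 km/h × 0.2777777777777778 = 20.0 m/s
a = 26.25 ft/s² × 0.3048 = 8.001 m/s²
d = v₀² / (2a) = 20.0² / (2 × 8.001) = 400.0 / 16.002 = 24.9969 m
d = 24.9969 m / 0.3048 = 82.01 ft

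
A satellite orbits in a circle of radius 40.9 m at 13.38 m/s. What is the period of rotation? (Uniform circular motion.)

T = 2πr/v = 2π×40.9/13.38 = 19.21 s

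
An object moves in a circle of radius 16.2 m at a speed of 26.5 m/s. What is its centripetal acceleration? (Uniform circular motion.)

a_c = v²/r = 26.5²/16.2 = 702.25/16.2 = 43.35 m/s²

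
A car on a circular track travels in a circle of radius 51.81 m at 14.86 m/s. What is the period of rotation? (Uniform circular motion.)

T = 2πr/v = 2π×51.81/14.86 = 21.91 s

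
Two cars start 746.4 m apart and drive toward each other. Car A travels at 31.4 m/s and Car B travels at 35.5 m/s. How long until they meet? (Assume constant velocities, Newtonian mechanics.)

Combined speed: v_combined = 31.4 + 35.5 = 66.9 m/s
Time to meet: t = d/v_combined = 746.4/66.9 = 11.16 s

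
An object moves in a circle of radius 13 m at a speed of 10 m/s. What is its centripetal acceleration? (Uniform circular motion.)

a_c = v²/r = 10²/13 = 100/13 = 7.69 m/s²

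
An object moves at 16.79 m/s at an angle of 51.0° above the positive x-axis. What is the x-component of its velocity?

vₓ = v cos(θ) = 16.79 × cos(51.0°) = 10.57 m/s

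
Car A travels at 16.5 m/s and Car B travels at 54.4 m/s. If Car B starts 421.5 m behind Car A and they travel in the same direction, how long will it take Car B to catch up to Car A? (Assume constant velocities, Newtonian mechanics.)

Relative speed: v_rel = 54.4 - 16.5 = 37.9 m/s
Time to catch: t = d₀/v_rel = 421.5/37.9 = 11.12 s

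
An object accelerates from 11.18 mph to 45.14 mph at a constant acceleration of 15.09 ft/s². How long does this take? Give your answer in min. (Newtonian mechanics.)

v₀ = 11.18 mph × 0.44704 = 4.99791 m/s
v = 45.14 mph × 0.44704 = 20.1794 m/s
a = 15.09 ft/s² × 0.3048 = 4.59943 m/s²
t = (v - v₀) / a = (20.1794 - 4.99791) / 4.59943 = 3.30073 s
t = 3.30073 s / 60.0 = 0.05501 min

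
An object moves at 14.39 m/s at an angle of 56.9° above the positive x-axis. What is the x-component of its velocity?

vₓ = v cos(θ) = 14.39 × cos(56.9°) = 7.86 m/s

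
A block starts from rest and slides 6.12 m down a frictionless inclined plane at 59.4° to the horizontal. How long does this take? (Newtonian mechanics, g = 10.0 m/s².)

a = g sin(θ) = 10.0 × sin(59.4°) = 8.6074 m/s²
t = √(2d/a) = √(2 × 6.12 / 8.6074) = 1.19 s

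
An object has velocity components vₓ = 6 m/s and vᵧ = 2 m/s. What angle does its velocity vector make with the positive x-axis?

θ = arctan(vᵧ/vₓ) = arctan(2/6) = 18.43°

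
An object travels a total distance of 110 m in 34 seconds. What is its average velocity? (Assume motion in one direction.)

v_avg = Δd / Δt = 110 / 34 = 3.24 m/s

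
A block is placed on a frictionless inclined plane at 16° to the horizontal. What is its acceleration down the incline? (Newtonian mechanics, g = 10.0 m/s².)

a = g sin(θ) = 10.0 × sin(16°) = 10.0 × 0.2756 = 2.76 m/s²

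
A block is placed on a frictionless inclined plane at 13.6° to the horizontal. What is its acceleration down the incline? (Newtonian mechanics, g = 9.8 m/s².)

a = g sin(θ) = 9.8 × sin(13.6°) = 9.8 × 0.2351 = 2.3 m/s²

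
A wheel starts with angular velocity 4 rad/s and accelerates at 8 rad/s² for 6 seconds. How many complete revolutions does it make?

θ = ω₀t + ½αt² = 4×6 + ½×8×6² = 168.0 rad
Total revolutions = θ/(2π) = 168.0/(2π) = 26.74
Complete revolutions = ⌊26.74⌋ = 26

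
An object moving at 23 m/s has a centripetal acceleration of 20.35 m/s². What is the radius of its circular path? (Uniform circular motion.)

r = v²/a_c = 23²/20.35 = 26.0 m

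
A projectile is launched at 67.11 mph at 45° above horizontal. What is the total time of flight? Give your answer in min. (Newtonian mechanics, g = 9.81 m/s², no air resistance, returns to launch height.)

v₀ = 67.11 mph × 0.44704 = 30.0009 m/s
T = 2 × v₀ × sin(θ) / g = 2 × 30.0009 × sin(45°) / 9.81 = 2 × 30.0009 × 0.707107 / 9.81 = 4.32494 s
T = 4.32494 s / 60.0 = 0.07208 min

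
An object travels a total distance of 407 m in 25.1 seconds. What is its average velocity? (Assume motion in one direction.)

v_avg = Δd / Δt = 407 / 25.1 = 16.22 m/s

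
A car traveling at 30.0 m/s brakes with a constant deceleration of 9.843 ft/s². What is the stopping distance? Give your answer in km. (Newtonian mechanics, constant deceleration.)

a = 9.843 ft/s² × 0.3048 = 3.00015 m/s²
d = v₀² / (2a) = 30.0² / (2 × 3.00015) = 900.0 / 6.0003 = 149.993 m
d = 149.993 m / 1000.0 = 0.15 km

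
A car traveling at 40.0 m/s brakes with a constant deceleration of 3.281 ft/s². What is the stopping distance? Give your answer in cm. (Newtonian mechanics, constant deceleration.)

a = 3.281 ft/s² × 0.3048 = 1.00005 m/s²
d = v₀² / (2a) = 40.0² / (2 × 1.00005) = 1600.0 / 2.0001 = 799.96 m
d = 799.96 m / 0.01 = 80000 cm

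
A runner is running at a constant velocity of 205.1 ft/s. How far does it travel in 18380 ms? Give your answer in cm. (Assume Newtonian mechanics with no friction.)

v = 205.1 ft/s × 0.3048 = 62.5145 m/s
t = 18380 ms × 0.001 = 18.38 s
d = v × t = 62.5145 × 18.38 = 1149.02 m
d = 1149.02 m / 0.01 = 114900 cm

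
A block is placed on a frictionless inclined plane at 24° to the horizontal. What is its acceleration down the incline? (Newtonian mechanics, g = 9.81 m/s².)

a = g sin(θ) = 9.81 × sin(24°) = 9.81 × 0.4067 = 3.99 m/s²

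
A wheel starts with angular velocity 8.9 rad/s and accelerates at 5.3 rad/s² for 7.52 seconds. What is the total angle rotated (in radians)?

θ = ω₀t + ½αt² = 8.9×7.52 + ½×5.3×7.52² = 216.79 rad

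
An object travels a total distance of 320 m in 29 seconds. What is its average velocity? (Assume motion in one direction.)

v_avg = Δd / Δt = 320 / 29 = 11.03 m/s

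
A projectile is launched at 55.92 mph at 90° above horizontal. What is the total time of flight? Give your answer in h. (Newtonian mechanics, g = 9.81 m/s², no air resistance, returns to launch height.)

v₀ = 55.92 mph × 0.44704 = 24.9985 m/s
T = 2 × v₀ × sin(θ) / g = 2 × 24.9985 × sin(90°) / 9.81 = 2 × 24.9985 × 1.0 / 9.81 = 5.09653 s
T = 5.09653 s / 3600.0 = 0.001416 h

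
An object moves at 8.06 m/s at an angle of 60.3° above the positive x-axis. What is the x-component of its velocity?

vₓ = v cos(θ) = 8.06 × cos(60.3°) = 3.99 m/s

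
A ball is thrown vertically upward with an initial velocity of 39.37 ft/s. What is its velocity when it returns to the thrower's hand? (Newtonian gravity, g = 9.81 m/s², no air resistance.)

By conservation of energy (no air resistance), the ball returns to the throw height with the same speed as launch, but directed downward.
|v_ground| = v₀ = 39.37 ft/s
v_ground = 39.37 ft/s (downward)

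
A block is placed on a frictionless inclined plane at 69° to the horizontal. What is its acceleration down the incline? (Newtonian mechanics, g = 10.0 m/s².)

a = g sin(θ) = 10.0 × sin(69°) = 10.0 × 0.9336 = 9.34 m/s²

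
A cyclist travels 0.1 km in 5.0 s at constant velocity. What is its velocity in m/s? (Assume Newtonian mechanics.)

d = 0.1 km × 1000.0 = 100.0 m
v = d / t = 100.0 / 5.0 = 20.0 m/s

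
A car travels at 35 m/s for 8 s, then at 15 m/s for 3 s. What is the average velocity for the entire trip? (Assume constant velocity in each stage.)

d₁ = v₁t₁ = 35 × 8 = 280 m
d₂ = v₂t₂ = 15 × 3 = 45 m
d_total = 325 m, t_total = 11 s
v_avg = d_total/t_total = 325/11 = 29.55 m/s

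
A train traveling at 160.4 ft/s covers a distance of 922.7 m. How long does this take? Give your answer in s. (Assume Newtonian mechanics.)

v = 160.4 ft/s × 0.3048 = 48.8899 m/s
t = d / v = 922.7 / 48.8899 = 18.87 s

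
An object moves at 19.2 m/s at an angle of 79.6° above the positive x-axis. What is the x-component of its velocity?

vₓ = v cos(θ) = 19.2 × cos(79.6°) = 3.47 m/s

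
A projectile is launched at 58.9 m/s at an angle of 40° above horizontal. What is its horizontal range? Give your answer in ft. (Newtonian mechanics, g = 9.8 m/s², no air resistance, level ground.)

R = v₀² × sin(2θ) / g = 58.9² × sin(2 × 40°) / 9.8 = 3469.21 × 0.984808 / 9.8 = 348.623 m
R = 348.623 m / 0.3048 = 1144 ft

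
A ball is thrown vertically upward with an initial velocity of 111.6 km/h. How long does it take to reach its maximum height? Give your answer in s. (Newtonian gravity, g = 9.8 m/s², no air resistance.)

v₀ = 111.6 km/h × 0.2777777777777778 = 31.0 m/s
t_up = v₀ / g = 31.0 / 9.8 = 3.163 s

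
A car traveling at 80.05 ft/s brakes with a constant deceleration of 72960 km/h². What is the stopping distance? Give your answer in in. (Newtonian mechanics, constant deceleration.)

v₀ = 80.05 ft/s × 0.3048 = 24.3992 m/s
a = 72960 km/h² × 7.716049382716049e-05 = 5.62963 m/s²
d = v₀² / (2a) = 24.3992² / (2 × 5.62963) = 595.321 / 11.2593 = 52.8737 m
d = 52.8737 m / 0.0254 = 2082 in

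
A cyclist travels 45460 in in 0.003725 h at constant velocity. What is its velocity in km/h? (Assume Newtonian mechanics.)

d = 45460 in × 0.0254 = 1154.68 m
t = 0.003725 h × 3600.0 = 13.41 s
v = d / t = 1154.68 / 13.41 = 86.1059 m/s
v = 86.1059 m/s / 0.2777777777777778 = 310.0 km/h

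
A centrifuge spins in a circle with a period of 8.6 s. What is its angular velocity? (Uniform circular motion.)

ω = 2π/T = 2π/8.6 = 0.7306 rad/s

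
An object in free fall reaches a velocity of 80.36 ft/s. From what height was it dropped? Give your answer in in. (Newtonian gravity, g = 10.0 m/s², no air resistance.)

v = 80.36 ft/s × 0.3048 = 24.4937 m/s
h = v² / (2g) = 24.4937² / (2 × 10.0) = 29.9971 m
h = 29.9971 m / 0.0254 = 1181 in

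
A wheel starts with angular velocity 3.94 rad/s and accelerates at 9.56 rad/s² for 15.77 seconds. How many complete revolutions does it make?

θ = ω₀t + ½αt² = 3.94×15.77 + ½×9.56×15.77² = 1250.885862 rad
Total revolutions = θ/(2π) = 1250.885862/(2π) = 199.08
Complete revolutions = ⌊199.08⌋ = 199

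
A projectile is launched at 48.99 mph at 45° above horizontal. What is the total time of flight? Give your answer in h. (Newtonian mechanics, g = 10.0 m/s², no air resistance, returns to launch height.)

v₀ = 48.99 mph × 0.44704 = 21.9005 m/s
T = 2 × v₀ × sin(θ) / g = 2 × 21.9005 × sin(45°) / 10.0 = 2 × 21.9005 × 0.707107 / 10.0 = 3.0972 s
T = 3.0972 s / 3600.0 = 0.0008603 h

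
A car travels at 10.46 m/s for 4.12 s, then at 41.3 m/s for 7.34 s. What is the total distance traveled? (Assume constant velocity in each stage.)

d₁ = v₁t₁ = 10.46 × 4.12 = 43.0952 m
d₂ = v₂t₂ = 41.3 × 7.34 = 303.142 m
d_total = 43.0952 + 303.142 = 346.24 m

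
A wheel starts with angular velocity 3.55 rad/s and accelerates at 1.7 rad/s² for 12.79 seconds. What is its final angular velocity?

ω = ω₀ + αt = 3.55 + 1.7 × 12.79 = 25.29 rad/s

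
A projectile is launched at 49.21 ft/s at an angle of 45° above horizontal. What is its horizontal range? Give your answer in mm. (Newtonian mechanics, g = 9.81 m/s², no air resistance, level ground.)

v₀ = 49.21 ft/s × 0.3048 = 14.9992 m/s
R = v₀² × sin(2θ) / g = 14.9992² × sin(2 × 45°) / 9.81 = 224.976 × 1.0 / 9.81 = 22.9333 m
R = 22.9333 m / 0.001 = 22930 mm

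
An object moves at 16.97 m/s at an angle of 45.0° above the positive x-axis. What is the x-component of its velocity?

vₓ = v cos(θ) = 16.97 × cos(45.0°) = 12.0 m/s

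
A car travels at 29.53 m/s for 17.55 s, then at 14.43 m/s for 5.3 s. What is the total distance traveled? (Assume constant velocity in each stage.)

d₁ = v₁t₁ = 29.53 × 17.55 = 518.2515 m
d₂ = v₂t₂ = 14.43 × 5.3 = 76.479 m
d_total = 518.2515 + 76.479 = 594.73 m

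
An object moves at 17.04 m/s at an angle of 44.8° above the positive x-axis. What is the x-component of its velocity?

vₓ = v cos(θ) = 17.04 × cos(44.8°) = 12.09 m/s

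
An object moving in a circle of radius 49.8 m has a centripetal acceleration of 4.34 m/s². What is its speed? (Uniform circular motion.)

v = √(a_c × r) = √(4.34 × 49.8) = 14.7 m/s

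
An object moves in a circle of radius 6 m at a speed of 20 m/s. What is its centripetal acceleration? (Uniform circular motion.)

a_c = v²/r = 20²/6 = 400/6 = 66.67 m/s²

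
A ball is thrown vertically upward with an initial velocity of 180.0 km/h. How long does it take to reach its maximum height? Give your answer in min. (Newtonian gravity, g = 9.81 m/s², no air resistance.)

v₀ = 180.0 km/h × 0.2777777777777778 = 50.0 m/s
t_up = v₀ / g = 50.0 / 9.81 = 5.09684 s
t_up = 5.09684 s / 60.0 = 0.08495 min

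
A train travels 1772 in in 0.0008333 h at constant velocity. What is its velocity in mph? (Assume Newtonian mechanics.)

d = 1772 in × 0.0254 = 45.0088 m
t = 0.0008333 h × 3600.0 = 2.99988 s
v = d / t = 45.0088 / 2.99988 = 15.0035 m/s
v = 15.0035 m/s / 0.44704 = 33.56 mph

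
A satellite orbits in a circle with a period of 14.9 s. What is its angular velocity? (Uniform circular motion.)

ω = 2π/T = 2π/14.9 = 0.4217 rad/s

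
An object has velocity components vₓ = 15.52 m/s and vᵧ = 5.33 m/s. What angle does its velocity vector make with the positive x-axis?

θ = arctan(vᵧ/vₓ) = arctan(5.33/15.52) = 18.95°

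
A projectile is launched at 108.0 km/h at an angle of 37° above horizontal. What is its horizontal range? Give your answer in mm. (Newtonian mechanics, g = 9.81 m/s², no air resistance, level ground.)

v₀ = 108.0 km/h × 0.2777777777777778 = 30.0 m/s
R = v₀² × sin(2θ) / g = 30.0² × sin(2 × 37°) / 9.81 = 900.0 × 0.961262 / 9.81 = 88.1892 m
R = 88.1892 m / 0.001 = 88190 mm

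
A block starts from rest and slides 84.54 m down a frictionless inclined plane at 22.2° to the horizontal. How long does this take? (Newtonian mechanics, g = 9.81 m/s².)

a = g sin(θ) = 9.81 × sin(22.2°) = 3.7066 m/s²
t = √(2d/a) = √(2 × 84.54 / 3.7066) = 6.75 s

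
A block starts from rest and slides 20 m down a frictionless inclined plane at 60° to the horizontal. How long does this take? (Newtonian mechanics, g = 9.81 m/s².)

a = g sin(θ) = 9.81 × sin(60°) = 8.4957 m/s²
t = √(2d/a) = √(2 × 20 / 8.4957) = 2.17 s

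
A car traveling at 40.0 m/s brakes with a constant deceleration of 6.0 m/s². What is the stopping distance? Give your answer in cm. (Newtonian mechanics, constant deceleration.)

d = v₀² / (2a) = 40.0² / (2 × 6.0) = 1600.0 / 12.0 = 133.333 m
d = 133.333 m / 0.01 = 13330 cm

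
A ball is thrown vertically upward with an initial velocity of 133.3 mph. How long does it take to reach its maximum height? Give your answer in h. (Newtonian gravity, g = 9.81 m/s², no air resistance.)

v₀ = 133.3 mph × 0.44704 = 59.5904 m/s
t_up = v₀ / g = 59.5904 / 9.81 = 6.07445 s
t_up = 6.07445 s / 3600.0 = 0.001687 h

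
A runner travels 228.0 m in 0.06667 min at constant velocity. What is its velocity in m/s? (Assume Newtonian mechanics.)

t = 0.06667 min × 60.0 = 4.0002 s
v = d / t = 228.0 / 4.0002 = 57.0 m/s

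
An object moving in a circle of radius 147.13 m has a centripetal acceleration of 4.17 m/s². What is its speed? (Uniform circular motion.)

v = √(a_c × r) = √(4.17 × 147.13) = 24.77 m/s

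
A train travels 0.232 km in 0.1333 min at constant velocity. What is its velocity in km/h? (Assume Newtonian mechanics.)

d = 0.232 km × 1000.0 = 232.0 m
t = 0.1333 min × 60.0 = 7.998 s
v = d / t = 232.0 / 7.998 = 29.0073 m/s
v = 29.0073 m/s / 0.2777777777777778 = 104.4 km/h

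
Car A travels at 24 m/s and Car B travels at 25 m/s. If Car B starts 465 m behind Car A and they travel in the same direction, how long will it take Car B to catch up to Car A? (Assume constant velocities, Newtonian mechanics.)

Relative speed: v_rel = 25 - 24 = 1 m/s
Time to catch: t = d₀/v_rel = 465/1 = 465.0 s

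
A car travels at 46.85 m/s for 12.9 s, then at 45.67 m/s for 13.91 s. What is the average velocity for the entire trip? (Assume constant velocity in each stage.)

d₁ = v₁t₁ = 46.85 × 12.9 = 604.365 m
d₂ = v₂t₂ = 45.67 × 13.91 = 635.2697 m
d_total = 1239.6347 m, t_total = 26.81 s
v_avg = d_total/t_total = 1239.6347/26.81 = 46.24 m/s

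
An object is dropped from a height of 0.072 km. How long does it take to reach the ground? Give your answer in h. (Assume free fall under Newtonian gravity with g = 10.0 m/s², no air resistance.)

h = 0.072 km × 1000.0 = 72.0 m
t = √(2h/g) = √(2 × 72.0 / 10.0) = 3.79473 s
t = 3.79473 s / 3600.0 = 0.001054 h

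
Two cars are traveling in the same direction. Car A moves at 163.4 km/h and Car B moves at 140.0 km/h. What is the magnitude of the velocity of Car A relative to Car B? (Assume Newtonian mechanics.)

v_rel = |v_A - v_B| = |163.4 - 140.0| = 23.4 km/h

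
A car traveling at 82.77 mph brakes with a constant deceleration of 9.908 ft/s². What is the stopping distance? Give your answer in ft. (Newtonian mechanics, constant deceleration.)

v₀ = 82.77 mph × 0.44704 = 37.0015 m/s
a = 9.908 ft/s² × 0.3048 = 3.01996 m/s²
d = v₀² / (2a) = 37.0015² / (2 × 3.01996) = 1369.11 / 6.03992 = 226.677 m
d = 226.677 m / 0.3048 = 743.7 ft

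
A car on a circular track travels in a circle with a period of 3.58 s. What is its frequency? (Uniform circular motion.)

f = 1/T = 1/3.58 = 0.2793 Hz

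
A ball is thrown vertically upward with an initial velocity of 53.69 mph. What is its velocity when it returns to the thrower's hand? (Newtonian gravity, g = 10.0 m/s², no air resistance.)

By conservation of energy (no air resistance), the ball returns to the throw height with the same speed as launch, but directed downward.
|v_ground| = v₀ = 53.69 mph
v_ground = 53.69 mph (downward)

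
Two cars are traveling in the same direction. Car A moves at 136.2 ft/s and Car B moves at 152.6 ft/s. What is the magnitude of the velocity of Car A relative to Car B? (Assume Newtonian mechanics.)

v_rel = |v_A - v_B| = |136.2 - 152.6| = 16.4 ft/s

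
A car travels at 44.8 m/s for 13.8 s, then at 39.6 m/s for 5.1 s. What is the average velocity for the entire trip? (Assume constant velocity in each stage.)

d₁ = v₁t₁ = 44.8 × 13.8 = 618.24 m
d₂ = v₂t₂ = 39.6 × 5.1 = 201.96 m
d_total = 820.2 m, t_total = 18.9 s
v_avg = d_total/t_total = 820.2/18.9 = 43.4 m/s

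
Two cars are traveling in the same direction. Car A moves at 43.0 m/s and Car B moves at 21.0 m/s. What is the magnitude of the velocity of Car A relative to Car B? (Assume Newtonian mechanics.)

v_rel = |v_A - v_B| = |43.0 - 21.0| = 22.0 m/s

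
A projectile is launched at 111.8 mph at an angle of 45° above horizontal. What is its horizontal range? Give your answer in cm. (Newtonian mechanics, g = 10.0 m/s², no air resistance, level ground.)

v₀ = 111.8 mph × 0.44704 = 49.9791 m/s
R = v₀² × sin(2θ) / g = 49.9791² × sin(2 × 45°) / 10.0 = 2497.91 × 1.0 / 10.0 = 249.791 m
R = 249.791 m / 0.01 = 24980 cm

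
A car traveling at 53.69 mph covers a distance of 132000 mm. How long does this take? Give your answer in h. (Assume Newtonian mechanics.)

d = 132000 mm × 0.001 = 132.0 m
v = 53.69 mph × 0.44704 = 24.0016 m/s
t = d / v = 132.0 / 24.0016 = 5.49963 s
t = 5.49963 s / 3600.0 = 0.001528 h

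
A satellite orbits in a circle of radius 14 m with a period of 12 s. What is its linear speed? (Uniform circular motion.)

v = 2πr/T = 2π×14/12 = 7.33 m/s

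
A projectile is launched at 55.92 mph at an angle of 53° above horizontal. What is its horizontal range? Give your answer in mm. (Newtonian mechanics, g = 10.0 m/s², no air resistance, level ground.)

v₀ = 55.92 mph × 0.44704 = 24.9985 m/s
R = v₀² × sin(2θ) / g = 24.9985² × sin(2 × 53°) / 10.0 = 624.925 × 0.961262 / 10.0 = 60.0717 m
R = 60.0717 m / 0.001 = 60070 mm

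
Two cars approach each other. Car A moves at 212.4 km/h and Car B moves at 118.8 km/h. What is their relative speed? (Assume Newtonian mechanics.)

v_rel = v_A + v_B = 212.4 + 118.8 = 331.2 km/h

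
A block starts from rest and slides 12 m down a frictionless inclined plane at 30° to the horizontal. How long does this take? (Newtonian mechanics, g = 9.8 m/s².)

a = g sin(θ) = 9.8 × sin(30°) = 4.9 m/s²
t = √(2d/a) = √(2 × 12 / 4.9) = 2.21 s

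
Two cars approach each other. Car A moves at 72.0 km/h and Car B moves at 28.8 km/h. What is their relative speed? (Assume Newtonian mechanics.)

v_rel = v_A + v_B = 72.0 + 28.8 = 100.8 km/h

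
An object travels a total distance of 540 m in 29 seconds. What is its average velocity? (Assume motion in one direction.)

v_avg = Δd / Δt = 540 / 29 = 18.62 m/s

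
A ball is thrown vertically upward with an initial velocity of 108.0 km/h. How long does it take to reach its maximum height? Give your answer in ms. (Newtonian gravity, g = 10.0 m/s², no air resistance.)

v₀ = 108.0 km/h × 0.2777777777777778 = 30.0 m/s
t_up = v₀ / g = 30.0 / 10.0 = 3.0 s
t_up = 3.0 s / 0.001 = 3000 ms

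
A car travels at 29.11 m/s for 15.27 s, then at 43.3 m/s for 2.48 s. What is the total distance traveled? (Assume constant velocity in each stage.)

d₁ = v₁t₁ = 29.11 × 15.27 = 444.5097 m
d₂ = v₂t₂ = 43.3 × 2.48 = 107.384 m
d_total = 444.5097 + 107.384 = 551.89 m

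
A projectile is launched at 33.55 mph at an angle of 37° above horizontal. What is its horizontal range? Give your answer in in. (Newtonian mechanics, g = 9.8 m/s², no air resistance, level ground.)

v₀ = 33.55 mph × 0.44704 = 14.9982 m/s
R = v₀² × sin(2θ) / g = 14.9982² × sin(2 × 37°) / 9.8 = 224.946 × 0.961262 / 9.8 = 22.0645 m
R = 22.0645 m / 0.0254 = 868.7 in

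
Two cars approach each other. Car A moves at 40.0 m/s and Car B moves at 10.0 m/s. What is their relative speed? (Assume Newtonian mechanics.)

v_rel = v_A + v_B = 40.0 + 10.0 = 50.0 m/s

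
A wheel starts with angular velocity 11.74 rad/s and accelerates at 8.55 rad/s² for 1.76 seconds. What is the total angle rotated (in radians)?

θ = ω₀t + ½αt² = 11.74×1.76 + ½×8.55×1.76² = 33.9 rad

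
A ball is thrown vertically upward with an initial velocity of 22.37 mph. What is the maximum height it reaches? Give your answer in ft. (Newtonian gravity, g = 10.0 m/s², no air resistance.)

v₀ = 22.37 mph × 0.44704 = 10.0003 m/s
h_max = v₀² / (2g) = 10.0003² / (2 × 10.0) = 100.006 / 20.0 = 5.0003 m
h_max = 5.0003 m / 0.3048 = 16.41 ft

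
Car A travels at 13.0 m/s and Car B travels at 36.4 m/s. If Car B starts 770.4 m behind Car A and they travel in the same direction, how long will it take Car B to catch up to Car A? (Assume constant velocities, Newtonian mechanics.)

Relative speed: v_rel = 36.4 - 13.0 = 23.4 m/s
Time to catch: t = d₀/v_rel = 770.4/23.4 = 32.92 s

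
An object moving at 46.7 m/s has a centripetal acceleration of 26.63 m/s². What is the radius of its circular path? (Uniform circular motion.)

r = v²/a_c = 46.7²/26.63 = 81.9 m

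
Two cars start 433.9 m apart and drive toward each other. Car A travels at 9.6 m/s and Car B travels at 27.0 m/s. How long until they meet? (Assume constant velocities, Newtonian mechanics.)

Combined speed: v_combined = 9.6 + 27.0 = 36.6 m/s
Time to meet: t = d/v_combined = 433.9/36.6 = 11.86 s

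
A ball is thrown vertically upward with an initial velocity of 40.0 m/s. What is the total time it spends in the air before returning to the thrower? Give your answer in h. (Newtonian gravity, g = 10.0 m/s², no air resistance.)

t_total = 2 × v₀ / g = 2 × 40.0 / 10.0 = 8.0 s
t_total = 8.0 s / 3600.0 = 0.002222 h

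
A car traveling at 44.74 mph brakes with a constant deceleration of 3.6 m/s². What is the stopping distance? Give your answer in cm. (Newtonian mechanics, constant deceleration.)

v₀ = 44.74 mph × 0.44704 = 20.0006 m/s
d = v₀² / (2a) = 20.0006² / (2 × 3.6) = 400.024 / 7.2 = 55.5589 m
d = 55.5589 m / 0.01 = 5556 cm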